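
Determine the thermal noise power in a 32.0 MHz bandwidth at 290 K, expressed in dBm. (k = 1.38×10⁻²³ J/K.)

P_n = kTB = 1.38×10⁻²³ × 290 × 3.20×10⁷ = 1.28×10⁻¹³ W
In dBm: 10 log₁₀(1.28×10⁻¹³ / 10⁻³) = −98.9 dBm

−98.9 dBm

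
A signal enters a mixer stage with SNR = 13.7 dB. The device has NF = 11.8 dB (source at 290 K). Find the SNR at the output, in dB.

1.9 dB

By definition F = SNR_in/SNR_out, so in dB: SNR_out = SNR_in − NF
SNR_out = 13.7 − 11.8 = 1.9 dB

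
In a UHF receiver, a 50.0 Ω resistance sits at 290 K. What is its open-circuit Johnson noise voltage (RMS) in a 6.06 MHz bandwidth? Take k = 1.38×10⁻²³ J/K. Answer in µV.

2.20 µV

V_n = √(4kTRB)
4kTRB = 4 × 1.38×10⁻²³ × 290 × 5.00×10¹ × 6.06×10⁶ = 4.85×10⁻¹² V²
V_n = √(4.85×10⁻¹²) = 2.20×10⁻⁶ V = 2.20 µV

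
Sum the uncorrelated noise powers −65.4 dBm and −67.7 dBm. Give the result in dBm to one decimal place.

−63.4 dBm

Convert to linear, add, convert back:
P₁ = 2.88×10⁻¹⁰ W, P₂ = 1.70×10⁻¹⁰ W
P_tot = 4.58×10⁻¹⁰ W → 10 log₁₀(P_tot / 10⁻³) = −63.4 dBm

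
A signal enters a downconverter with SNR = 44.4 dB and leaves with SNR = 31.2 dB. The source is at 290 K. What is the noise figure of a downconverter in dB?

13.2 dB

NF (dB) = SNR_in(dB) − SNR_out(dB) when the source is at T₀
NF = 44.4 − 31.2 = 13.2 dB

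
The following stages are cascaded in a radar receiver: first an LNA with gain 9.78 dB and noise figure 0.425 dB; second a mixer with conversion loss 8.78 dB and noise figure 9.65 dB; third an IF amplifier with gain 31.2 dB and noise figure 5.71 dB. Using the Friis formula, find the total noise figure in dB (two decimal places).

6.16 dB

Convert to linear (a loss of L dB is a gain of −L dB): F_i = 10^(NF_i/10), G_i = 10^(G_i,dB/10)
  Stage 1: F_1 = 10^(0.425/10) = 1.103, G_1 = 10^(9.78/10) = 9.506
  Stage 2: F_2 = 10^(9.65/10) = 9.226, G_2 = 10^(−8.78/10) = 0.1324
  Stage 3: F_3 = 10^(5.71/10) = 3.724, G_3 = 10^(31.2/10) = 1318
Friis cascade:
  F = 1.103 + (9.226 − 1)/9.506 + (3.724 − 1)/1.259 = 4.132
NF = 10 log₁₀(4.132) = 6.16 dB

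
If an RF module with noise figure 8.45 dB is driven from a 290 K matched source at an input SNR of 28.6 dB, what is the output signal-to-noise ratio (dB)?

By definition F = SNR_in/SNR_out, so in dB: SNR_out = SNR_in − NF
SNR_out = 28.6 − 8.45 = 20.15 dB

20.15 dB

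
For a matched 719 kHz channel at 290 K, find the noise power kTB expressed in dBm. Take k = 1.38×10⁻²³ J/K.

−115.4 dBm

P_n = kTB = 1.38×10⁻²³ × 290 × 7.19×10⁵ = 2.88×10⁻¹⁵ W
In dBm: 10 log₁₀(2.88×10⁻¹⁵ / 10⁻³) = −115.4 dBm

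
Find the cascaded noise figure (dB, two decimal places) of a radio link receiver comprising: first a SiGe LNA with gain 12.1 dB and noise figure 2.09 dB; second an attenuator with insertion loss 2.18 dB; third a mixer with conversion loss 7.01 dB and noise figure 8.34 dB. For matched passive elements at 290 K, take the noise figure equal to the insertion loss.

3.52 dB

Convert to linear (a loss of L dB is a gain of −L dB): F_i = 10^(NF_i/10), G_i = 10^(G_i,dB/10)
  Stage 1: F_1 = 10^(2.09/10) = 1.618, G_1 = 10^(12.1/10) = 16.22
  Stage 2: F_2 = 10^(2.18/10) = 1.652, G_2 = 10^(−2.18/10) = 0.6053
  Stage 3: F_3 = 10^(8.34/10) = 6.823, G_3 = 10^(−7.01/10) = 0.1991
Friis cascade:
  F = 1.618 + (1.652 − 1)/16.22 + (6.823 − 1)/9.817 = 2.251
NF = 10 log₁₀(2.251) = 3.52 dB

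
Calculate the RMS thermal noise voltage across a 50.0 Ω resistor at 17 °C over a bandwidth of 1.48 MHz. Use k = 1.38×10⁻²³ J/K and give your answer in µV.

T = 17 °C + 273.15 = 290.15 K
V_n = √(4kTRB)
4kTRB = 4 × 1.38×10⁻²³ × 290.15 × 5.00×10¹ × 1.48×10⁶ = 1.19×10⁻¹² V²
V_n = √(1.19×10⁻¹²) = 1.09×10⁻⁶ V = 1.09 µV

1.09 µV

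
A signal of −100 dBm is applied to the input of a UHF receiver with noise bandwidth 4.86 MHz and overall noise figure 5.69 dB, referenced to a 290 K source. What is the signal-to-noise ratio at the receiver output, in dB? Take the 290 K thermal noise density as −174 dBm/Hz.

Noise floor: N = −174 + 10 log₁₀(B) + NF
10 log₁₀(4.86×10⁶) = 66.87 dB
N = −174 + 66.87 + 5.69 = −101.44 dBm
SNR = P_sig − N = −100 − (−101.44) = 1.44 dB → 1.4 dB

1.4 dB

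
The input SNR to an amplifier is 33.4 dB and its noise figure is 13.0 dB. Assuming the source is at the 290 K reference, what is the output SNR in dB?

20.4 dB

By definition F = SNR_in/SNR_out, so in dB: SNR_out = SNR_in − NF
SNR_out = 33.4 − 13.0 = 20.4 dB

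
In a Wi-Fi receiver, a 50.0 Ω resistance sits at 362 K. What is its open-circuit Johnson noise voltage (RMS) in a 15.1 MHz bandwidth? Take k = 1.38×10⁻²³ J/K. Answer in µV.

V_n = √(4kTRB)
4kTRB = 4 × 1.38×10⁻²³ × 362 × 5.00×10¹ × 1.51×10⁷ = 1.51×10⁻¹¹ V²
V_n = √(1.51×10⁻¹¹) = 3.88×10⁻⁶ V = 3.88 µV

3.88 µV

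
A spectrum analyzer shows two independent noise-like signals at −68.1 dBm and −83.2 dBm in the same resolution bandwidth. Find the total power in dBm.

−68.0 dBm

Convert to linear, add, convert back:
P₁ = 1.55×10⁻¹⁰ W, P₂ = 4.79×10⁻¹² W
P_tot = 1.60×10⁻¹⁰ W → 10 log₁₀(P_tot / 10⁻³) = −68.0 dBm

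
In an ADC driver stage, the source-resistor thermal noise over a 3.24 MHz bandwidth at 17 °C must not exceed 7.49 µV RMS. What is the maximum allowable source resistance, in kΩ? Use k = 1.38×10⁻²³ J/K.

T = 17 °C + 273.15 = 290.15 K
Johnson–Nyquist: V_n = √(4kTRB) ⇒ R = V_n² / (4kTB)
4kTB = 4 × 1.38×10⁻²³ × 290.15 × 3.24×10⁶ = 5.19×10⁻¹⁴
R = (7.49×10⁻⁶)² / 5.19×10⁻¹⁴ = 1.08×10³ Ω = 1.08 kΩ

1.08 kΩ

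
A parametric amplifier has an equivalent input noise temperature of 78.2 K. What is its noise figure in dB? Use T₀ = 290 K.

1.04 dB

F = 1 + T_e/T₀ = 1 + 78.2/290 = 1.26966
NF = 10 log₁₀(1.26966) = 1.04 dB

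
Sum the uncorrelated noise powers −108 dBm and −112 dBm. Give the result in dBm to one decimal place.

−106.5 dBm

Convert to linear, add, convert back:
P₁ = 1.58×10⁻¹⁴ W, P₂ = 6.31×10⁻¹⁵ W
P_tot = 2.22×10⁻¹⁴ W → 10 log₁₀(P_tot / 10⁻³) = −106.5 dBm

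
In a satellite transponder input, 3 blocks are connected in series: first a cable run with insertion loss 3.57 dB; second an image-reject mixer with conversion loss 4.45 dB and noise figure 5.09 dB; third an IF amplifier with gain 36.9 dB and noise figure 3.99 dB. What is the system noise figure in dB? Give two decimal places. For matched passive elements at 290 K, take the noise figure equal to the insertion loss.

12.28 dB

Convert to linear (a loss of L dB is a gain of −L dB): F_i = 10^(NF_i/10), G_i = 10^(G_i,dB/10)
  Stage 1: F_1 = 10^(3.57/10) = 2.275, G_1 = 10^(−3.57/10) = 0.4395
  Stage 2: F_2 = 10^(5.09/10) = 3.228, G_2 = 10^(−4.45/10) = 0.3589
  Stage 3: F_3 = 10^(3.99/10) = 2.506, G_3 = 10^(36.9/10) = 4898
Friis cascade:
  F = 2.275 + (3.228 − 1)/0.4395 + (2.506 − 1)/0.1578 = 16.89
NF = 10 log₁₀(16.89) = 12.28 dB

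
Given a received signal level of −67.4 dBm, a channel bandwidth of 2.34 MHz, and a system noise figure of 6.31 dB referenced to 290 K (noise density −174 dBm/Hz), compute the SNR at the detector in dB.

36.6 dB

Noise floor: N = −174 + 10 log₁₀(B) + NF
10 log₁₀(2.34×10⁶) = 63.69 dB
N = −174 + 63.69 + 6.31 = −104.00 dBm
SNR = P_sig − N = −67.4 − (−104.00) = 36.60 dB → 36.6 dB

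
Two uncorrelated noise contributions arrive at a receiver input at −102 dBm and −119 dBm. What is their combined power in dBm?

−101.9 dBm

Convert to linear, add, convert back:
P₁ = 6.31×10⁻¹⁴ W, P₂ = 1.26×10⁻¹⁵ W
P_tot = 6.44×10⁻¹⁴ W → 10 log₁₀(P_tot / 10⁻³) = −101.9 dBm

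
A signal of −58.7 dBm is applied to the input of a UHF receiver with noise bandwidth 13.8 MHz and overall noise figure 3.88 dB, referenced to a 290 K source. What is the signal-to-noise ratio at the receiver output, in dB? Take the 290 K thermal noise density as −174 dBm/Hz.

40.0 dB

Noise floor: N = −174 + 10 log₁₀(B) + NF
10 log₁₀(1.38×10⁷) = 71.4 dB
N = −174 + 71.4 + 3.88 = −98.72 dBm
SNR = P_sig − N = −58.7 − (−98.72) = 40.02 dB → 40.0 dB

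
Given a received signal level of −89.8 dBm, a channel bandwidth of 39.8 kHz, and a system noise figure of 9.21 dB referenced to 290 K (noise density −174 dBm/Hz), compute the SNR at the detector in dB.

Noise floor: N = −174 + 10 log₁₀(B) + NF
10 log₁₀(3.98×10⁴) = 46 dB
N = −174 + 46 + 9.21 = −118.79 dBm
SNR = P_sig − N = −89.8 − (−118.79) = 28.99 dB → 29.0 dB

29.0 dB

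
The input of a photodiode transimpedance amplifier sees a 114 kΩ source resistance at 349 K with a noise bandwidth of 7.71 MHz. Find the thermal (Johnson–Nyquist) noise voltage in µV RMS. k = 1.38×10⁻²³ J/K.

130 µV

V_n = √(4kTRB)
4kTRB = 4 × 1.38×10⁻²³ × 349 × 1.14×10⁵ × 7.71×10⁶ = 1.69×10⁻⁸ V²
V_n = √(1.69×10⁻⁸) = 1.30×10⁻⁴ V = 130 µV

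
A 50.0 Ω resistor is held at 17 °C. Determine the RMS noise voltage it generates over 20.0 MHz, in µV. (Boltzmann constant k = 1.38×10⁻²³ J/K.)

4.00 µV

T = 17 °C + 273.15 = 290.15 K
V_n = √(4kTRB)
4kTRB = 4 × 1.38×10⁻²³ × 290.15 × 5.00×10¹ × 2.00×10⁷ = 1.60×10⁻¹¹ V²
V_n = √(1.60×10⁻¹¹) = 4.00×10⁻⁶ V = 4.00 µV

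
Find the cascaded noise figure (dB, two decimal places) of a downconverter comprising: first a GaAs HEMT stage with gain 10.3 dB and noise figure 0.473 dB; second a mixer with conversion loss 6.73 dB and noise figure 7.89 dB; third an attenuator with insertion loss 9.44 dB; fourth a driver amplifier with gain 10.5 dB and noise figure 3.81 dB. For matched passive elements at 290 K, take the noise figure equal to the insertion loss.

10.19 dB

Convert to linear (a loss of L dB is a gain of −L dB): F_i = 10^(NF_i/10), G_i = 10^(G_i,dB/10)
  Stage 1: F_1 = 10^(0.473/10) = 1.115, G_1 = 10^(10.3/10) = 10.72
  Stage 2: F_2 = 10^(7.89/10) = 6.152, G_2 = 10^(−6.73/10) = 0.2123
  Stage 3: F_3 = 10^(9.44/10) = 8.790, G_3 = 10^(−9.44/10) = 0.1138
  Stage 4: F_4 = 10^(3.81/10) = 2.404, G_4 = 10^(10.5/10) = 11.22
Friis cascade:
  F = 1.115 + (6.152 − 1)/10.72 + (8.790 − 1)/2.275 + (2.404 − 1)/0.2588 = 10.45
NF = 10 log₁₀(10.45) = 10.19 dB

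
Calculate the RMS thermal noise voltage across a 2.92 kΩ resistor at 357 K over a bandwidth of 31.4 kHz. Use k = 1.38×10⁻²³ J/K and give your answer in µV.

1.34 µV

V_n = √(4kTRB)
4kTRB = 4 × 1.38×10⁻²³ × 357 × 2.92×10³ × 3.14×10⁴ = 1.81×10⁻¹² V²
V_n = √(1.81×10⁻¹²) = 1.34×10⁻⁶ V = 1.34 µV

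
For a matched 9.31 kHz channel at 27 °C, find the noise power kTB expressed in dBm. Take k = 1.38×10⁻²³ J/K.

−134.1 dBm

T = 27 °C + 273.15 = 300.15 K
P_n = kTB = 1.38×10⁻²³ × 300.15 × 9.31×10³ = 3.86×10⁻¹⁷ W
In dBm: 10 log₁₀(3.86×10⁻¹⁷ / 10⁻³) = −134.1 dBm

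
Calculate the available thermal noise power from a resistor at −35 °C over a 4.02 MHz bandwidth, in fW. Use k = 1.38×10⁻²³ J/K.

T = −35 °C + 273.15 = 238.15 K
P_n = kTB = 1.38×10⁻²³ × 238.15 × 4.02×10⁶ = 1.32×10⁻¹⁴ W = 13.2 fW

13.2 fW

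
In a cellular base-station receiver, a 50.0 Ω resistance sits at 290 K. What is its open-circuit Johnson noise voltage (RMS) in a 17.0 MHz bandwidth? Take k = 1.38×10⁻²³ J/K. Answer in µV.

3.69 µV

V_n = √(4kTRB)
4kTRB = 4 × 1.38×10⁻²³ × 290 × 5.00×10¹ × 1.70×10⁷ = 1.36×10⁻¹¹ V²
V_n = √(1.36×10⁻¹¹) = 3.69×10⁻⁶ V = 3.69 µV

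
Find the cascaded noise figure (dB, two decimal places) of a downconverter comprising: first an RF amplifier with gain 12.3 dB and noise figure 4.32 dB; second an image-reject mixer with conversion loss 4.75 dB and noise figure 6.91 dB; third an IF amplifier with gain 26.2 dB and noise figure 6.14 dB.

Convert to linear (a loss of L dB is a gain of −L dB): F_i = 10^(NF_i/10), G_i = 10^(G_i,dB/10)
  Stage 1: F_1 = 10^(4.32/10) = 2.704, G_1 = 10^(12.3/10) = 16.98
  Stage 2: F_2 = 10^(6.91/10) = 4.909, G_2 = 10^(−4.75/10) = 0.3350
  Stage 3: F_3 = 10^(6.14/10) = 4.111, G_3 = 10^(26.2/10) = 416.9
Friis cascade:
  F = 2.704 + (4.909 − 1)/16.98 + (4.111 − 1)/5.689 = 3.481
NF = 10 log₁₀(3.481) = 5.42 dB

5.42 dB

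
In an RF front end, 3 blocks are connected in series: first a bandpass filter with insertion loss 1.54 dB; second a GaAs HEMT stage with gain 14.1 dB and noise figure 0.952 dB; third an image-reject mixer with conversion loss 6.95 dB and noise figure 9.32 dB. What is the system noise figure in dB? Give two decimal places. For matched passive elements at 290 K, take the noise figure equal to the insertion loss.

3.41 dB

Convert to linear (a loss of L dB is a gain of −L dB): F_i = 10^(NF_i/10), G_i = 10^(G_i,dB/10)
  Stage 1: F_1 = 10^(1.54/10) = 1.426, G_1 = 10^(−1.54/10) = 0.7015
  Stage 2: F_2 = 10^(0.952/10) = 1.245, G_2 = 10^(14.1/10) = 25.70
  Stage 3: F_3 = 10^(9.32/10) = 8.551, G_3 = 10^(−6.95/10) = 0.2018
Friis cascade:
  F = 1.426 + (1.245 − 1)/0.7015 + (8.551 − 1)/18.03 = 2.194
NF = 10 log₁₀(2.194) = 3.41 dB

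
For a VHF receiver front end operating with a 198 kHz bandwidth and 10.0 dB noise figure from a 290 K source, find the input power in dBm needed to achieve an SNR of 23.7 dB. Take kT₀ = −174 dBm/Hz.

−87.3 dBm

Sensitivity = −174 + 10 log₁₀(B) + NF + SNR_min
= −174 + 52.97 + 10.0 + 23.7
= −87.33 dBm → −87.3 dBm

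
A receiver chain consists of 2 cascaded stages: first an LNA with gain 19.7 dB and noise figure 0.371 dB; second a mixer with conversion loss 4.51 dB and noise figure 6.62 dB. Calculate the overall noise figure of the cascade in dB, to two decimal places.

0.52 dB

Convert to linear (a loss of L dB is a gain of −L dB): F_i = 10^(NF_i/10), G_i = 10^(G_i,dB/10)
  Stage 1: F_1 = 10^(0.371/10) = 1.089, G_1 = 10^(19.7/10) = 93.33
  Stage 2: F_2 = 10^(6.62/10) = 4.592, G_2 = 10^(−4.51/10) = 0.3540
Friis cascade:
  F = 1.089 + (4.592 − 1)/93.33 = 1.128
NF = 10 log₁₀(1.128) = 0.52 dB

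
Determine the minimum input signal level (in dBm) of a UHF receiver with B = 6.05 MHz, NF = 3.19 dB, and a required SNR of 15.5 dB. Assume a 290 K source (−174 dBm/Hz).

Sensitivity = −174 + 10 log₁₀(B) + NF + SNR_min
= −174 + 67.82 + 3.19 + 15.5
= −87.49 dBm → −87.5 dBm

−87.5 dBm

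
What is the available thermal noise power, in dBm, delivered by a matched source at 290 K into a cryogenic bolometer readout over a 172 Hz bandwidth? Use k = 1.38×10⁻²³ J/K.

−151.6 dBm

P_n = kTB = 1.38×10⁻²³ × 290 × 1.72×10² = 6.88×10⁻¹⁹ W
In dBm: 10 log₁₀(6.88×10⁻¹⁹ / 10⁻³) = −151.6 dBm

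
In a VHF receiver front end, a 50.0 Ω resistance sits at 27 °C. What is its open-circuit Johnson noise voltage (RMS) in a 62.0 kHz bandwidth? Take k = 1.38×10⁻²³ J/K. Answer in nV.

227 nV

T = 27 °C + 273.15 = 300.15 K
V_n = √(4kTRB)
4kTRB = 4 × 1.38×10⁻²³ × 300.15 × 5.00×10¹ × 6.20×10⁴ = 5.14×10⁻¹⁴ V²
V_n = √(5.14×10⁻¹⁴) = 2.27×10⁻⁷ V = 227 nV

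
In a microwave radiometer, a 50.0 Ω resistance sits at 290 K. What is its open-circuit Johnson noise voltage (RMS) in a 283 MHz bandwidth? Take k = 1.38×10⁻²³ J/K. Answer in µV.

15.1 µV

V_n = √(4kTRB)
4kTRB = 4 × 1.38×10⁻²³ × 290 × 5.00×10¹ × 2.83×10⁸ = 2.27×10⁻¹⁰ V²
V_n = √(2.27×10⁻¹⁰) = 1.51×10⁻⁵ V = 15.1 µV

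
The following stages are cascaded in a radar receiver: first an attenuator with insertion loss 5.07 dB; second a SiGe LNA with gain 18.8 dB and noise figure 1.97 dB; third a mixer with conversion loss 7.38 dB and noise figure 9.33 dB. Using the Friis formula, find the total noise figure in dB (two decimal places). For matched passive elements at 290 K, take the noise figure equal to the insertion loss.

Convert to linear (a loss of L dB is a gain of −L dB): F_i = 10^(NF_i/10), G_i = 10^(G_i,dB/10)
  Stage 1: F_1 = 10^(5.07/10) = 3.214, G_1 = 10^(−5.07/10) = 0.3112
  Stage 2: F_2 = 10^(1.97/10) = 1.574, G_2 = 10^(18.8/10) = 75.86
  Stage 3: F_3 = 10^(9.33/10) = 8.570, G_3 = 10^(−7.38/10) = 0.1828
Friis cascade:
  F = 3.214 + (1.574 − 1)/0.3112 + (8.570 − 1)/23.60 = 5.379
NF = 10 log₁₀(5.379) = 7.31 dB

7.31 dB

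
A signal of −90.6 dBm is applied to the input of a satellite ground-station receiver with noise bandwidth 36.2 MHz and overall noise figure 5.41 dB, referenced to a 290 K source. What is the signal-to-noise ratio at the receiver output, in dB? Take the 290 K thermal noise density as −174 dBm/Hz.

Noise floor: N = −174 + 10 log₁₀(B) + NF
10 log₁₀(3.62×10⁷) = 75.59 dB
N = −174 + 75.59 + 5.41 = −93.00 dBm
SNR = P_sig − N = −90.6 − (−93.00) = 2.40 dB → 2.4 dB

2.4 dB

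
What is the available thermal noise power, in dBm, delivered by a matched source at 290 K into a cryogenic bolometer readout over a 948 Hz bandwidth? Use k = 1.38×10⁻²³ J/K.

P_n = kTB = 1.38×10⁻²³ × 290 × 9.48×10² = 3.79×10⁻¹⁸ W
In dBm: 10 log₁₀(3.79×10⁻¹⁸ / 10⁻³) = −144.2 dBm

−144.2 dBm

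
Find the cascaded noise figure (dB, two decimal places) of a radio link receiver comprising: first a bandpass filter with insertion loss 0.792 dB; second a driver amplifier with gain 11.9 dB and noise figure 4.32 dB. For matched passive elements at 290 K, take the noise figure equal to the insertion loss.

5.11 dB

Convert to linear (a loss of L dB is a gain of −L dB): F_i = 10^(NF_i/10), G_i = 10^(G_i,dB/10)
  Stage 1: F_1 = 10^(0.792/10) = 1.200, G_1 = 10^(−0.792/10) = 0.8333
  Stage 2: F_2 = 10^(4.32/10) = 2.704, G_2 = 10^(11.9/10) = 15.49
Friis cascade:
  F = 1.200 + (2.704 − 1)/0.8333 = 3.245
NF = 10 log₁₀(3.245) = 5.11 dB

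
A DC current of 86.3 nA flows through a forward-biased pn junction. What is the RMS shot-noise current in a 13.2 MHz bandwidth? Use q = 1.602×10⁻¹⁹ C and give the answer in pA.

604 pA

I_n = √(2qI·B)
2qI·B = 2 × 1.602×10⁻¹⁹ × 8.63×10⁻⁸ × 1.32×10⁷ = 3.65×10⁻¹⁹ A²
I_n = √(3.65×10⁻¹⁹) = 6.04×10⁻¹⁰ A = 604 pA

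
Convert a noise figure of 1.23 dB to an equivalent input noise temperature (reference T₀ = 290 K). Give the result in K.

94.9 K

F = 10^(1.23/10) = 1.32739
T_e = (F − 1)·T₀ = (1.32739 − 1) × 290 = 94.9 K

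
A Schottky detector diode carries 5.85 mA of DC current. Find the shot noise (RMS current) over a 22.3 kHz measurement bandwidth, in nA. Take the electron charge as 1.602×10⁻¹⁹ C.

6.47 nA

I_n = √(2qI·B)
2qI·B = 2 × 1.602×10⁻¹⁹ × 5.85×10⁻³ × 2.23×10⁴ = 4.18×10⁻¹⁷ A²
I_n = √(4.18×10⁻¹⁷) = 6.47×10⁻⁹ A = 6.47 nA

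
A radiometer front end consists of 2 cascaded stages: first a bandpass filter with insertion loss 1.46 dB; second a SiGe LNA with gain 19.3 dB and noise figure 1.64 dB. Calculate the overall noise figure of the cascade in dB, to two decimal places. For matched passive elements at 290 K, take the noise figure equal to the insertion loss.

3.10 dB

Convert to linear (a loss of L dB is a gain of −L dB): F_i = 10^(NF_i/10), G_i = 10^(G_i,dB/10)
  Stage 1: F_1 = 10^(1.46/10) = 1.400, G_1 = 10^(−1.46/10) = 0.7145
  Stage 2: F_2 = 10^(1.64/10) = 1.459, G_2 = 10^(19.3/10) = 85.11
Friis cascade:
  F = 1.400 + (1.459 − 1)/0.7145 = 2.042
NF = 10 log₁₀(2.042) = 3.10 dB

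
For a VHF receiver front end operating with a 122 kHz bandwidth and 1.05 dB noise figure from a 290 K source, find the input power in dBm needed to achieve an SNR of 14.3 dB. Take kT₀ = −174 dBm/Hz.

−107.8 dBm

Sensitivity = −174 + 10 log₁₀(B) + NF + SNR_min
= −174 + 50.86 + 1.05 + 14.3
= −107.79 dBm → −107.8 dBm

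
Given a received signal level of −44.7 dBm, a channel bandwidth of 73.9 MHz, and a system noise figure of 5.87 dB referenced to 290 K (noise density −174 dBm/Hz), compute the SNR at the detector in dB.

44.7 dB

Noise floor: N = −174 + 10 log₁₀(B) + NF
10 log₁₀(7.39×10⁷) = 78.69 dB
N = −174 + 78.69 + 5.87 = −89.44 dBm
SNR = P_sig − N = −44.7 − (−89.44) = 44.74 dB → 44.7 dB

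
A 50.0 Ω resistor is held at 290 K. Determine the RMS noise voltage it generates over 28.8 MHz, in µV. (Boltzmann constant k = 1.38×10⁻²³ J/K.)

4.80 µV

V_n = √(4kTRB)
4kTRB = 4 × 1.38×10⁻²³ × 290 × 5.00×10¹ × 2.88×10⁷ = 2.31×10⁻¹¹ V²
V_n = √(2.31×10⁻¹¹) = 4.80×10⁻⁶ V = 4.80 µV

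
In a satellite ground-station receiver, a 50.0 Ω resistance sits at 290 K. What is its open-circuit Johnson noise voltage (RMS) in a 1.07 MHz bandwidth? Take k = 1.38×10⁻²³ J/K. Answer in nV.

925 nV

V_n = √(4kTRB)
4kTRB = 4 × 1.38×10⁻²³ × 290 × 5.00×10¹ × 1.07×10⁶ = 8.56×10⁻¹³ V²
V_n = √(8.56×10⁻¹³) = 9.25×10⁻⁷ V = 925 nV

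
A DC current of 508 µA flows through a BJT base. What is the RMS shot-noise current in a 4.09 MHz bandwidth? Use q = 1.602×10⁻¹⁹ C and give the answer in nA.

25.8 nA

I_n = √(2qI·B)
2qI·B = 2 × 1.602×10⁻¹⁹ × 5.08×10⁻⁴ × 4.09×10⁶ = 6.66×10⁻¹⁶ A²
I_n = √(6.66×10⁻¹⁶) = 2.58×10⁻⁸ A = 25.8 nA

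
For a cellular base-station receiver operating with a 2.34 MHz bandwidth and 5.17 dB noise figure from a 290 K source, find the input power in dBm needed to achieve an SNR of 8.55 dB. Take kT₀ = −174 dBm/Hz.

Sensitivity = −174 + 10 log₁₀(B) + NF + SNR_min
= −174 + 63.69 + 5.17 + 8.55
= −96.59 dBm → −96.6 dBm

−96.6 dBm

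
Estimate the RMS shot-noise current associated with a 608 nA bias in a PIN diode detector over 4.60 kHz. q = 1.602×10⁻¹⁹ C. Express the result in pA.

I_n = √(2qI·B)
2qI·B = 2 × 1.602×10⁻¹⁹ × 6.08×10⁻⁷ × 4.60×10³ = 8.96×10⁻²² A²
I_n = √(8.96×10⁻²²) = 2.99×10⁻¹¹ A = 29.9 pA

29.9 pA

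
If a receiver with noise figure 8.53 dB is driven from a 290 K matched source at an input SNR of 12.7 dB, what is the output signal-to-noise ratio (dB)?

4.17 dB

By definition F = SNR_in/SNR_out, so in dB: SNR_out = SNR_in − NF
SNR_out = 12.7 − 8.53 = 4.17 dB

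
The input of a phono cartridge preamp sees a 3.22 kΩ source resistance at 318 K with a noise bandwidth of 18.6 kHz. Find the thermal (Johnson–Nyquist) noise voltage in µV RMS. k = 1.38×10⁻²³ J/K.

V_n = √(4kTRB)
4kTRB = 4 × 1.38×10⁻²³ × 318 × 3.22×10³ × 1.86×10⁴ = 1.05×10⁻¹² V²
V_n = √(1.05×10⁻¹²) = 1.03×10⁻⁶ V = 1.03 µV

1.03 µV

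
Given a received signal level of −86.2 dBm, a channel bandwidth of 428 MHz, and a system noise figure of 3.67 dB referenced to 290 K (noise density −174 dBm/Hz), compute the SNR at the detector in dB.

Noise floor: N = −174 + 10 log₁₀(B) + NF
10 log₁₀(4.28×10⁸) = 86.31 dB
N = −174 + 86.31 + 3.67 = −84.02 dBm
SNR = P_sig − N = −86.2 − (−84.02) = −2.18 dB → −2.2 dB

−2.2 dB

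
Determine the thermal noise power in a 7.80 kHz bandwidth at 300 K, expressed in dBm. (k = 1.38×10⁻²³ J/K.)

P_n = kTB = 1.38×10⁻²³ × 300 × 7.80×10³ = 3.23×10⁻¹⁷ W
In dBm: 10 log₁₀(3.23×10⁻¹⁷ / 10⁻³) = −134.9 dBm

−134.9 dBm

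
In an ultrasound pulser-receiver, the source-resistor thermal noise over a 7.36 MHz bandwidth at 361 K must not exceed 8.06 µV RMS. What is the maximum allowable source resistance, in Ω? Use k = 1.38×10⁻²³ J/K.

Johnson–Nyquist: V_n = √(4kTRB) ⇒ R = V_n² / (4kTB)
4kTB = 4 × 1.38×10⁻²³ × 361 × 7.36×10⁶ = 1.47×10⁻¹³
R = (8.06×10⁻⁶)² / 1.47×10⁻¹³ = 4.43×10² Ω = 443 Ω

443 Ω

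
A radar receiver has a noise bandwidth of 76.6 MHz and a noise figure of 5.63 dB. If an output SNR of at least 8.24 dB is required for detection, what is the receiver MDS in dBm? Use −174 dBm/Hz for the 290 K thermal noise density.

Sensitivity = −174 + 10 log₁₀(B) + NF + SNR_min
= −174 + 78.84 + 5.63 + 8.24
= −81.29 dBm → −81.3 dBm

−81.3 dBm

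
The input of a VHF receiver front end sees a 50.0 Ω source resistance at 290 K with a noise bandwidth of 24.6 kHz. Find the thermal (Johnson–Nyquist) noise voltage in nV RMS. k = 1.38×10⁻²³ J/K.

V_n = √(4kTRB)
4kTRB = 4 × 1.38×10⁻²³ × 290 × 5.00×10¹ × 2.46×10⁴ = 1.97×10⁻¹⁴ V²
V_n = √(1.97×10⁻¹⁴) = 1.40×10⁻⁷ V = 140 nV

140 nV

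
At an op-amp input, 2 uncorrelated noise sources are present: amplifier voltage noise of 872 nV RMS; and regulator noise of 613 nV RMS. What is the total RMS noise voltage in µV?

1.07 µV

Uncorrelated sources add in power (mean-square): V_tot = √(ΣV_i²)
V_tot = √[(8.72×10⁻⁷)² + (6.13×10⁻⁷)²] = 1.07×10⁻⁶ V = 1.07 µV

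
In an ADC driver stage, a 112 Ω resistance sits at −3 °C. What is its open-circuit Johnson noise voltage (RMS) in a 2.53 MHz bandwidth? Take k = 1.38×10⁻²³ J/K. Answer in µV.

2.06 µV

T = −3 °C + 273.15 = 270.15 K
V_n = √(4kTRB)
4kTRB = 4 × 1.38×10⁻²³ × 270.15 × 1.12×10² × 2.53×10⁶ = 4.23×10⁻¹² V²
V_n = √(4.23×10⁻¹²) = 2.06×10⁻⁶ V = 2.06 µV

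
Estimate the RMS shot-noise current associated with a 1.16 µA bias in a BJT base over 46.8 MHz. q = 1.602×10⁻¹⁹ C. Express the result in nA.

I_n = √(2qI·B)
2qI·B = 2 × 1.602×10⁻¹⁹ × 1.16×10⁻⁶ × 4.68×10⁷ = 1.74×10⁻¹⁷ A²
I_n = √(1.74×10⁻¹⁷) = 4.17×10⁻⁹ A = 4.17 nA

4.17 nA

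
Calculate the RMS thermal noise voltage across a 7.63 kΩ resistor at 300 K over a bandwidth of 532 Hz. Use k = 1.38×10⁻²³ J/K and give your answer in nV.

V_n = √(4kTRB)
4kTRB = 4 × 1.38×10⁻²³ × 300 × 7.63×10³ × 5.32×10² = 6.72×10⁻¹⁴ V²
V_n = √(6.72×10⁻¹⁴) = 2.59×10⁻⁷ V = 259 nV

259 nV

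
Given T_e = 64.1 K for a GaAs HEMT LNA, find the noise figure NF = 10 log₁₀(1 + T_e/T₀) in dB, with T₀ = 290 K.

F = 1 + T_e/T₀ = 1 + 64.1/290 = 1.22103
NF = 10 log₁₀(1.22103) = 0.867 dB

0.867 dB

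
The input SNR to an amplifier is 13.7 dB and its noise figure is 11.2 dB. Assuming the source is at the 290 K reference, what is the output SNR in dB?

2.5 dB

By definition F = SNR_in/SNR_out, so in dB: SNR_out = SNR_in − NF
SNR_out = 13.7 − 11.2 = 2.5 dB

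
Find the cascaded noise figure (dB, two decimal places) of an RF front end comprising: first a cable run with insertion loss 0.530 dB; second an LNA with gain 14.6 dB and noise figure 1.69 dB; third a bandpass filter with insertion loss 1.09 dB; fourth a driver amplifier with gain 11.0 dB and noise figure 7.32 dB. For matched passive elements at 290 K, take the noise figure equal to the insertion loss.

2.79 dB

Convert to linear (a loss of L dB is a gain of −L dB): F_i = 10^(NF_i/10), G_i = 10^(G_i,dB/10)
  Stage 1: F_1 = 10^(0.530/10) = 1.130, G_1 = 10^(−0.530/10) = 0.8851
  Stage 2: F_2 = 10^(1.69/10) = 1.476, G_2 = 10^(14.6/10) = 28.84
  Stage 3: F_3 = 10^(1.09/10) = 1.285, G_3 = 10^(−1.09/10) = 0.7780
  Stage 4: F_4 = 10^(7.32/10) = 5.395, G_4 = 10^(11.0/10) = 12.59
Friis cascade:
  F = 1.130 + (1.476 − 1)/0.8851 + (1.285 − 1)/25.53 + (5.395 − 1)/19.86 = 1.900
NF = 10 log₁₀(1.900) = 2.79 dB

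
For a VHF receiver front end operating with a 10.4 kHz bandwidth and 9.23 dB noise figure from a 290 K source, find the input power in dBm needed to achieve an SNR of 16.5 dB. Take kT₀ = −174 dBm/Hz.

Sensitivity = −174 + 10 log₁₀(B) + NF + SNR_min
= −174 + 40.17 + 9.23 + 16.5
= −108.10 dBm → −108.1 dBm

−108.1 dBm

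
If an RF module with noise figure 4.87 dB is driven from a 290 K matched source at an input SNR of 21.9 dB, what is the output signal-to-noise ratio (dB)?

17.03 dB

By definition F = SNR_in/SNR_out, so in dB: SNR_out = SNR_in − NF
SNR_out = 21.9 − 4.87 = 17.03 dB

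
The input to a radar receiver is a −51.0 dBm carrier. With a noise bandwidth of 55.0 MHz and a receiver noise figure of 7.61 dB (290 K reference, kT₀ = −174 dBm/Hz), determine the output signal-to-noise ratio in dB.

38.0 dB

Noise floor: N = −174 + 10 log₁₀(B) + NF
10 log₁₀(5.50×10⁷) = 77.4 dB
N = −174 + 77.4 + 7.61 = −88.99 dBm
SNR = P_sig − N = −51.0 − (−88.99) = 37.99 dB → 38.0 dB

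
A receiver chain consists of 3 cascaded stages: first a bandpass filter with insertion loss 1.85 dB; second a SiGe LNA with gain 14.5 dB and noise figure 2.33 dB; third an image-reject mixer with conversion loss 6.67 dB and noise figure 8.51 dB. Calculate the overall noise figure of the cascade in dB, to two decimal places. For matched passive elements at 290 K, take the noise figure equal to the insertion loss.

Convert to linear (a loss of L dB is a gain of −L dB): F_i = 10^(NF_i/10), G_i = 10^(G_i,dB/10)
  Stage 1: F_1 = 10^(1.85/10) = 1.531, G_1 = 10^(−1.85/10) = 0.6531
  Stage 2: F_2 = 10^(2.33/10) = 1.710, G_2 = 10^(14.5/10) = 28.18
  Stage 3: F_3 = 10^(8.51/10) = 7.096, G_3 = 10^(−6.67/10) = 0.2153
Friis cascade:
  F = 1.531 + (1.710 − 1)/0.6531 + (7.096 − 1)/18.41 = 2.949
NF = 10 log₁₀(2.949) = 4.70 dB

4.70 dB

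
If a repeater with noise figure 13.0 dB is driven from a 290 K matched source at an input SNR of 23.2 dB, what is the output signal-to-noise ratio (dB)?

By definition F = SNR_in/SNR_out, so in dB: SNR_out = SNR_in − NF
SNR_out = 23.2 − 13.0 = 10.2 dB

10.2 dB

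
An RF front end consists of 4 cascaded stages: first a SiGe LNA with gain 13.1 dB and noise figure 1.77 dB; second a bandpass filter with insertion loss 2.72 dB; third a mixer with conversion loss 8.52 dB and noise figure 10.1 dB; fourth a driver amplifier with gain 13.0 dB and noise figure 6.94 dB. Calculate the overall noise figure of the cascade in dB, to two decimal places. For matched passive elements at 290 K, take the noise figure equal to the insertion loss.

6.96 dB

Convert to linear (a loss of L dB is a gain of −L dB): F_i = 10^(NF_i/10), G_i = 10^(G_i,dB/10)
  Stage 1: F_1 = 10^(1.77/10) = 1.503, G_1 = 10^(13.1/10) = 20.42
  Stage 2: F_2 = 10^(2.72/10) = 1.871, G_2 = 10^(−2.72/10) = 0.5346
  Stage 3: F_3 = 10^(10.1/10) = 10.23, G_3 = 10^(−8.52/10) = 0.1406
  Stage 4: F_4 = 10^(6.94/10) = 4.943, G_4 = 10^(13.0/10) = 19.95
Friis cascade:
  F = 1.503 + (1.871 − 1)/20.42 + (10.23 − 1)/10.91 + (4.943 − 1)/1.535 = 4.961
NF = 10 log₁₀(4.961) = 6.96 dB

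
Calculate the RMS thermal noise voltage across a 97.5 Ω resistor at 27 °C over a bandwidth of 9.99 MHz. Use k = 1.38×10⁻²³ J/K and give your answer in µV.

T = 27 °C + 273.15 = 300.15 K
V_n = √(4kTRB)
4kTRB = 4 × 1.38×10⁻²³ × 300.15 × 9.75×10¹ × 9.99×10⁶ = 1.61×10⁻¹¹ V²
V_n = √(1.61×10⁻¹¹) = 4.02×10⁻⁶ V = 4.02 µV

4.02 µV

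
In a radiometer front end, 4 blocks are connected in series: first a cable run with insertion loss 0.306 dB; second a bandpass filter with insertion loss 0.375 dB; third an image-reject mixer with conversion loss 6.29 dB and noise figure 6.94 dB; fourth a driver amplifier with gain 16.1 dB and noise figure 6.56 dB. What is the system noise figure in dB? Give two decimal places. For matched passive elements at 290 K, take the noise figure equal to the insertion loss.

13.68 dB

Convert to linear (a loss of L dB is a gain of −L dB): F_i = 10^(NF_i/10), G_i = 10^(G_i,dB/10)
  Stage 1: F_1 = 10^(0.306/10) = 1.073, G_1 = 10^(−0.306/10) = 0.9320
  Stage 2: F_2 = 10^(0.375/10) = 1.090, G_2 = 10^(−0.375/10) = 0.9173
  Stage 3: F_3 = 10^(6.94/10) = 4.943, G_3 = 10^(−6.29/10) = 0.2350
  Stage 4: F_4 = 10^(6.56/10) = 4.529, G_4 = 10^(16.1/10) = 40.74
Friis cascade:
  F = 1.073 + (1.090 − 1)/0.9320 + (4.943 − 1)/0.8549 + (4.529 − 1)/0.2009 = 23.35
NF = 10 log₁₀(23.35) = 13.68 dB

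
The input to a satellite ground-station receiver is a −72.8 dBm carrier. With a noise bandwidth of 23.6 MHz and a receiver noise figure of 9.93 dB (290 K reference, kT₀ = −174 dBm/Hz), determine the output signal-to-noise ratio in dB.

Noise floor: N = −174 + 10 log₁₀(B) + NF
10 log₁₀(2.36×10⁷) = 73.73 dB
N = −174 + 73.73 + 9.93 = −90.34 dBm
SNR = P_sig − N = −72.8 − (−90.34) = 17.54 dB → 17.5 dB

17.5 dB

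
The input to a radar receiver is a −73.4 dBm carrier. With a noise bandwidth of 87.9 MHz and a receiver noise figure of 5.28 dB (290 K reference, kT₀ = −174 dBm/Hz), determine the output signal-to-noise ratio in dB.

15.9 dB

Noise floor: N = −174 + 10 log₁₀(B) + NF
10 log₁₀(8.79×10⁷) = 79.44 dB
N = −174 + 79.44 + 5.28 = −89.28 dBm
SNR = P_sig − N = −73.4 − (−89.28) = 15.88 dB → 15.9 dB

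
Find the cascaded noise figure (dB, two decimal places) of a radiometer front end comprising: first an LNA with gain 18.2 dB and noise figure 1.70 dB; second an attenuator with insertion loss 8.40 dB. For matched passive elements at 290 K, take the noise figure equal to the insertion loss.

Convert to linear (a loss of L dB is a gain of −L dB): F_i = 10^(NF_i/10), G_i = 10^(G_i,dB/10)
  Stage 1: F_1 = 10^(1.70/10) = 1.479, G_1 = 10^(18.2/10) = 66.07
  Stage 2: F_2 = 10^(8.40/10) = 6.918, G_2 = 10^(−8.40/10) = 0.1445
Friis cascade:
  F = 1.479 + (6.918 − 1)/66.07 = 1.569
NF = 10 log₁₀(1.569) = 1.96 dB

1.96 dB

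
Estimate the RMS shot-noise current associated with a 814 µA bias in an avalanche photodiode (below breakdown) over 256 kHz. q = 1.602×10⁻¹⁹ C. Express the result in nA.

I_n = √(2qI·B)
2qI·B = 2 × 1.602×10⁻¹⁹ × 8.14×10⁻⁴ × 2.56×10⁵ = 6.68×10⁻¹⁷ A²
I_n = √(6.68×10⁻¹⁷) = 8.17×10⁻⁹ A = 8.17 nA

8.17 nA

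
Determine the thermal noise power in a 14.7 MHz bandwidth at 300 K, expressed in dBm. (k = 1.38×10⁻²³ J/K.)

P_n = kTB = 1.38×10⁻²³ × 300 × 1.47×10⁷ = 6.09×10⁻¹⁴ W
In dBm: 10 log₁₀(6.09×10⁻¹⁴ / 10⁻³) = −102.2 dBm

−102.2 dBm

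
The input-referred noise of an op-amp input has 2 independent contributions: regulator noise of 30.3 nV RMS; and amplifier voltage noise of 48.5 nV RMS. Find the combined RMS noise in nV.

57.2 nV

Uncorrelated sources add in power (mean-square): V_tot = √(ΣV_i²)
V_tot = √[(3.03×10⁻⁸)² + (4.85×10⁻⁸)²] = 5.72×10⁻⁸ V = 57.2 nV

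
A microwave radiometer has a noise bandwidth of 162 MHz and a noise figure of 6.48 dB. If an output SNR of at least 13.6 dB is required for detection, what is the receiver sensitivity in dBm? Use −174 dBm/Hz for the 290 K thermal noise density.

−71.8 dBm

Sensitivity = −174 + 10 log₁₀(B) + NF + SNR_min
= −174 + 82.1 + 6.48 + 13.6
= −71.82 dBm → −71.8 dBm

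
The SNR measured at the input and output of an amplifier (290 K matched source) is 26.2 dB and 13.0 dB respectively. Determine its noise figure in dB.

13.2 dB

NF (dB) = SNR_in(dB) − SNR_out(dB) when the source is at T₀
NF = 26.2 − 13.0 = 13.2 dB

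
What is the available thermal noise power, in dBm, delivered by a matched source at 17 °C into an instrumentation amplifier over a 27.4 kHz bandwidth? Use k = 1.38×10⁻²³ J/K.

T = 17 °C + 273.15 = 290.15 K
P_n = kTB = 1.38×10⁻²³ × 290.15 × 2.74×10⁴ = 1.10×10⁻¹⁶ W
In dBm: 10 log₁₀(1.10×10⁻¹⁶ / 10⁻³) = −129.6 dBm

−129.6 dBm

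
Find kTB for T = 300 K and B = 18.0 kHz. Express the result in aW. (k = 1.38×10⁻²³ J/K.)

P_n = kTB = 1.38×10⁻²³ × 300 × 1.80×10⁴ = 7.45×10⁻¹⁷ W = 74.5 aW

74.5 aW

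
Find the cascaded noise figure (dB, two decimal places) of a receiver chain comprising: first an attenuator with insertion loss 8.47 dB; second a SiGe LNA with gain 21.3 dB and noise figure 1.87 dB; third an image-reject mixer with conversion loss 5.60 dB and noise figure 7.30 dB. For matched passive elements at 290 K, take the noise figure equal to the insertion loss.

Convert to linear (a loss of L dB is a gain of −L dB): F_i = 10^(NF_i/10), G_i = 10^(G_i,dB/10)
  Stage 1: F_1 = 10^(8.47/10) = 7.031, G_1 = 10^(−8.47/10) = 0.1422
  Stage 2: F_2 = 10^(1.87/10) = 1.538, G_2 = 10^(21.3/10) = 134.9
  Stage 3: F_3 = 10^(7.30/10) = 5.370, G_3 = 10^(−5.60/10) = 0.2754
Friis cascade:
  F = 7.031 + (1.538 − 1)/0.1422 + (5.370 − 1)/19.19 = 11.04
NF = 10 log₁₀(11.04) = 10.43 dB

10.43 dB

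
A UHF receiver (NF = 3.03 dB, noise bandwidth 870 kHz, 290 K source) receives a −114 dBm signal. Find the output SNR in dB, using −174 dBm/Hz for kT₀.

−2.4 dB

Noise floor: N = −174 + 10 log₁₀(B) + NF
10 log₁₀(8.70×10⁵) = 59.4 dB
N = −174 + 59.4 + 3.03 = −111.57 dBm
SNR = P_sig − N = −114 − (−111.57) = −2.43 dB → −2.4 dB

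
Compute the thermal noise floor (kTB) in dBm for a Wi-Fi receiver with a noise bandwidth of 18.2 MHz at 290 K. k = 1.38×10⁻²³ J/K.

P_n = kTB = 1.38×10⁻²³ × 290 × 1.82×10⁷ = 7.28×10⁻¹⁴ W
In dBm: 10 log₁₀(7.28×10⁻¹⁴ / 10⁻³) = −101.4 dBm

−101.4 dBm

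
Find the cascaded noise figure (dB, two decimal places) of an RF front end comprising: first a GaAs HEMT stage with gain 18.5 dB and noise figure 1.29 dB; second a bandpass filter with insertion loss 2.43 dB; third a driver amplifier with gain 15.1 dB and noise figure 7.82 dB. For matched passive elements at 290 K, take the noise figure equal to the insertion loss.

Convert to linear (a loss of L dB is a gain of −L dB): F_i = 10^(NF_i/10), G_i = 10^(G_i,dB/10)
  Stage 1: F_1 = 10^(1.29/10) = 1.346, G_1 = 10^(18.5/10) = 70.79
  Stage 2: F_2 = 10^(2.43/10) = 1.750, G_2 = 10^(−2.43/10) = 0.5715
  Stage 3: F_3 = 10^(7.82/10) = 6.053, G_3 = 10^(15.1/10) = 32.36
Friis cascade:
  F = 1.346 + (1.750 − 1)/70.79 + (6.053 − 1)/40.46 = 1.481
NF = 10 log₁₀(1.481) = 1.71 dB

1.71 dB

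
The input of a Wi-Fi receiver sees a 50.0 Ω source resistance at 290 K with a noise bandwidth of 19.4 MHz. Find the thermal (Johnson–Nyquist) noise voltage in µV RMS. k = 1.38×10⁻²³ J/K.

V_n = √(4kTRB)
4kTRB = 4 × 1.38×10⁻²³ × 290 × 5.00×10¹ × 1.94×10⁷ = 1.55×10⁻¹¹ V²
V_n = √(1.55×10⁻¹¹) = 3.94×10⁻⁶ V = 3.94 µV

3.94 µV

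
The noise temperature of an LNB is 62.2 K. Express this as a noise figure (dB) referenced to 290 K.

F = 1 + T_e/T₀ = 1 + 62.2/290 = 1.21448
NF = 10 log₁₀(1.21448) = 0.844 dB

0.844 dB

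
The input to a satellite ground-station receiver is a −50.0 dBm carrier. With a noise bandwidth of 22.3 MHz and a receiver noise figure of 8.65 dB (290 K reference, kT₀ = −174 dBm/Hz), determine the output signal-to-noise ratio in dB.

Noise floor: N = −174 + 10 log₁₀(B) + NF
10 log₁₀(2.23×10⁷) = 73.48 dB
N = −174 + 73.48 + 8.65 = −91.87 dBm
SNR = P_sig − N = −50.0 − (−91.87) = 41.87 dB → 41.9 dB

41.9 dB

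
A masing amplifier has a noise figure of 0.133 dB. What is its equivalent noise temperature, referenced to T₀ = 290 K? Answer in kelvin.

F = 10^(0.133/10) = 1.0311
T_e = (F − 1)·T₀ = (1.0311 − 1) × 290 = 9.02 K

9.02 K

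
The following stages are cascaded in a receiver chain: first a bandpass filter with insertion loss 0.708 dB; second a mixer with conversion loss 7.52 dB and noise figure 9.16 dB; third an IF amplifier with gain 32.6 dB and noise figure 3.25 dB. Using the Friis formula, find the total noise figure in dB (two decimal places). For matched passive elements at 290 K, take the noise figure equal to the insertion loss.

Convert to linear (a loss of L dB is a gain of −L dB): F_i = 10^(NF_i/10), G_i = 10^(G_i,dB/10)
  Stage 1: F_1 = 10^(0.708/10) = 1.177, G_1 = 10^(−0.708/10) = 0.8496
  Stage 2: F_2 = 10^(9.16/10) = 8.241, G_2 = 10^(−7.52/10) = 0.1770
  Stage 3: F_3 = 10^(3.25/10) = 2.113, G_3 = 10^(32.6/10) = 1820
Friis cascade:
  F = 1.177 + (8.241 − 1)/0.8496 + (2.113 − 1)/0.1504 = 17.10
NF = 10 log₁₀(17.10) = 12.33 dB

12.33 dB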